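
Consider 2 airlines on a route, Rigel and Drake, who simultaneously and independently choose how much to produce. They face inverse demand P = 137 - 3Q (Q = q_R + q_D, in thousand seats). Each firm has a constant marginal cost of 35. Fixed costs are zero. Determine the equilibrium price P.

69

A representative firm's profit is π_i = q_i(137 - 3Q) - 35q_i.
Setting ∂π_i/∂q_i = 0 with rivals' quantities fixed: 102 - 6q_i - 3q_j = 0.
By symmetry each firm produces the same amount; substituting q_j = q_i yields q_i = 102/9 = 34/3.
Total output Q = 68/3, so price P = 137 - 3·(68/3) = 69.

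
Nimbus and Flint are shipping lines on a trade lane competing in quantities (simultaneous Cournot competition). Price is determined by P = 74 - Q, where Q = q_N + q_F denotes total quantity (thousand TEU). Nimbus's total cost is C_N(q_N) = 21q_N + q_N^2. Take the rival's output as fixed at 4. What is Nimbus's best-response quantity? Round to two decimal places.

With the rival's output fixed at 4, Nimbus's profit is π_N = (74 - 4 - q_N)q_N - (21q_N + q_N²) = (70 - q_N)q_N - (21q_N + q_N²).
∂π_N/∂q_N = 49 - 4q_N = 0, so q_N = 49/4.

12.25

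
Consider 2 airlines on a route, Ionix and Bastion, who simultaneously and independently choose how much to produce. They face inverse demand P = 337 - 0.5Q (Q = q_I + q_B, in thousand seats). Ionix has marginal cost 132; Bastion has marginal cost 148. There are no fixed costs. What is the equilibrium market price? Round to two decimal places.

Ionix's profit: π_I = (337 - 0.5Q)q_I - (132q_I). Setting ∂π_I/∂q_I = 0: 205 - q_I - (1/2)(q_B) = 0.
Bastion's first-order condition: 189 - q_B - (1/2)(q_I) = 0.
Best responses: q_I = (205 - (1/2)q_B), q_B = (189 - (1/2)q_I).
Substituting one into the other gives q_I = 442/3 and q_B = 346/3.
Total output Q = 788/3, so price P = 337 - (1/2)·(788/3) = 617/3.

205.67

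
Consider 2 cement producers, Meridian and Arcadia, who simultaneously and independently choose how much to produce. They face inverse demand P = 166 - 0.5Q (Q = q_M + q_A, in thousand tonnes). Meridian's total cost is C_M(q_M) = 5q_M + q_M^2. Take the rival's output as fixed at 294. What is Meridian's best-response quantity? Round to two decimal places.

With the rival's output fixed at 294, Meridian's profit is π_M = (166 - (1/2)·294 - (1/2)q_M)q_M - (5q_M + q_M²) = (19 - (1/2)q_M)q_M - (5q_M + q_M²).
∂π_M/∂q_M = 14 - 3q_M = 0, so q_M = 14/3.

4.67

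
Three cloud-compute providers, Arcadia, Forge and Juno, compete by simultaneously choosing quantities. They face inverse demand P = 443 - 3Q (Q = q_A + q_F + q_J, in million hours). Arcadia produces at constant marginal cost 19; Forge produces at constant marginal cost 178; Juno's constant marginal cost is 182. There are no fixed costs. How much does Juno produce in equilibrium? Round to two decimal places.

Arcadia's profit: π_A = (443 - 3Q)q_A - (19q_A). Setting ∂π_A/∂q_A = 0: 424 - 6q_A - 3(q_F + q_J) = 0.
Forge's first-order condition: 265 - 6q_F - 3(q_A + q_J) = 0.
Juno's first-order condition: 261 - 6q_J - 3(q_A + q_F) = 0.
Adding the 3 first-order conditions: 950 − 12Q = 0, so Q = 475/6.
Back-substituting: q_A = (424 − 475/2)/3 = 373/6, q_F = (265 − 475/2)/3 = 55/6, q_J = (261 − 475/2)/3 = 47/6.

7.83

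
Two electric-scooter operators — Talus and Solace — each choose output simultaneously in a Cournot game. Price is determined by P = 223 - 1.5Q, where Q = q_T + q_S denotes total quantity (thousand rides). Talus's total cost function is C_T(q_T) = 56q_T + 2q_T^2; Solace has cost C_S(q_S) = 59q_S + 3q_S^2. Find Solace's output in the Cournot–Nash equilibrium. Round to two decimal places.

14.77

Talus's profit: π_T = (223 - 1.5Q)q_T - (56q_T + 2q_T²). Setting ∂π_T/∂q_T = 0: 167 - 7q_T - (3/2)(q_S) = 0.
Solace's first-order condition: 164 - 9q_S - (3/2)(q_T) = 0.
Best responses: q_T = (167 - (3/2)q_S)/7, q_S = (164 - (3/2)q_T)/9.
Solving the pair: q_T = 1676/81, q_S = 14.7737.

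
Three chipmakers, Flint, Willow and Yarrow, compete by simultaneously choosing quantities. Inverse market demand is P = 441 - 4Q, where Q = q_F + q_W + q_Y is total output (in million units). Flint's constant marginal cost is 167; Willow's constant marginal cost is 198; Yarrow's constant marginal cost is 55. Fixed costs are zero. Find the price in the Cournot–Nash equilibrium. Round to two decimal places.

Flint's profit: π_F = (441 - 4Q)q_F - (167q_F). Setting ∂π_F/∂q_F = 0: 274 - 8q_F - 4(q_W + q_Y) = 0.
Willow's profit: π_W = (441 - 4Q)q_W - (198q_W). Setting ∂π_W/∂q_W = 0: 243 - 8q_W - 4(q_F + q_Y) = 0.
Yarrow's first-order condition: 386 - 8q_Y - 4(q_F + q_W) = 0.
Adding the 3 conditions: 903 − 8Q − 8Q = 0, i.e. Q = 903/16.
Back-substituting: q_F = (274 − 903/4)/4 = 193/16, q_W = (243 − 903/4)/4 = 69/16, q_Y = (386 − 903/4)/4 = 641/16.
Total output Q = 903/16, so price P = 441 - 4·(903/16) = 861/4.

215.25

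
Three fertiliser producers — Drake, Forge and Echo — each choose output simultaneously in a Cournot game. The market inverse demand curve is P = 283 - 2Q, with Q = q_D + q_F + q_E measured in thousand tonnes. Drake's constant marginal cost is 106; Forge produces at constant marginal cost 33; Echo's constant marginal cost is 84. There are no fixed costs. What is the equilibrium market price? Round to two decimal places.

126.50

Drake's profit: π_D = (283 - 2Q)q_D - (106q_D). Setting ∂π_D/∂q_D = 0: 177 - 4q_D - 2(q_F + q_E) = 0.
Forge's profit: π_F = (283 - 2Q)q_F - (33q_F). Setting ∂π_F/∂q_F = 0: 250 - 4q_F - 2(q_D + q_E) = 0.
Echo's first-order condition: 199 - 4q_E - 2(q_D + q_F) = 0.
Summing all 3 equations gives 626 − 8Q = 0, hence Q = 313/4.
Back-substituting: q_D = (177 − 313/2)/2 = 41/4, q_F = (250 − 313/2)/2 = 187/4, q_E = (199 − 313/2)/2 = 85/4.
Total output Q = 313/4, so price P = 283 - 2·(313/4) = 253/2.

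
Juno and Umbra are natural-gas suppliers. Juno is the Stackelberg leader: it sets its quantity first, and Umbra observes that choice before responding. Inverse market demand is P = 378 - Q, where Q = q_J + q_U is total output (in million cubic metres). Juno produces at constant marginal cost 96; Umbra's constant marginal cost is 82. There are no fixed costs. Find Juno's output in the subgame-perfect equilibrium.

Solve by backward induction. Given q_J, the follower Umbra maximises π_U = (378 - q_J - q_U)q_U - 82q_U.
∂π_U/∂q_U = 296 - q_J - 2q_U = 0 gives the reaction function q_U = (296 - q_J)/2.
The leader anticipates this reaction. Substituting into P = 378 - Q gives P = 230 - (1/2)q_J, so π_J = (230 - (1/2)q_J)q_J - 96q_J.
The leader's first-order condition 134 - q_J = 0 yields q_J = 134.
Then q_U = (296 - 134)/2 = 81.

134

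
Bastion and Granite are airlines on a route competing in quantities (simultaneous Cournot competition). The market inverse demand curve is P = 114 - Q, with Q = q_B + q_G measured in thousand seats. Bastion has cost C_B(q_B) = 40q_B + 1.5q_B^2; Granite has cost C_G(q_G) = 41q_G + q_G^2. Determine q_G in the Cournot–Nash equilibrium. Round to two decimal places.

15.32

Bastion's profit: π_B = (114 - Q)q_B - (40q_B + (3/2)q_B²). Setting ∂π_B/∂q_B = 0: 74 - 5q_B - (q_G) = 0.
Granite's first-order condition: 73 - 4q_G - (q_B) = 0.
So q_B = (74 - q_G)/5 and q_G = (73 - q_B)/4.
Substituting one into the other gives q_B = 223/19 and q_G = 291/19.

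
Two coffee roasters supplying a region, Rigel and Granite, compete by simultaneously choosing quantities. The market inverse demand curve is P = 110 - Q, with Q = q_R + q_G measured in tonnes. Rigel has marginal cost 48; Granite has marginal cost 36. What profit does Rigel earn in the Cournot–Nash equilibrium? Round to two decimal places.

Rigel's profit: π_R = (110 - Q)q_R - (48q_R). Setting ∂π_R/∂q_R = 0: 62 - 2q_R - (q_G) = 0.
Granite's profit: π_G = (110 - Q)q_G - (36q_G). Setting ∂π_G/∂q_G = 0: 74 - 2q_G - (q_R) = 0.
Best responses: q_R = (62 - q_G)/2, q_G = (74 - q_R)/2.
Substituting one into the other gives q_R = 50/3 and q_G = 86/3.
Price P = 110 - 136/3 = 194/3.
Rigel's profit: (194/3 - 48)·(50/3) = 277.7778.

277.78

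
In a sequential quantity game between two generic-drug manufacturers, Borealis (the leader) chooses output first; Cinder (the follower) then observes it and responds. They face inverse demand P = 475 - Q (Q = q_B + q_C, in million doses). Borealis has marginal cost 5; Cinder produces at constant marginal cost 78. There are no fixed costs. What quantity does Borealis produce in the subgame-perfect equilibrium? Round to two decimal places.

Solve by backward induction. Given q_B, the follower Cinder maximises π_C = (475 - q_B - q_C)q_C - 78q_C.
Setting the follower's marginal profit to zero, 397 - q_B - 2q_C = 0, i.e. q_C = (397 - q_B)/2.
Borealis substitutes q_C(q_B) into its own profit: π_B = q_B(475 - q_B - (397 - q_B)/2) - 5q_B = (553/2 - (1/2)q_B)q_B - 5q_B.
Maximising: ∂π_B/∂q_B = 543/2 - q_B = 0, giving q_B = 543/2.
Then q_C = (397 - 543/2)/2 = 251/4.

271.50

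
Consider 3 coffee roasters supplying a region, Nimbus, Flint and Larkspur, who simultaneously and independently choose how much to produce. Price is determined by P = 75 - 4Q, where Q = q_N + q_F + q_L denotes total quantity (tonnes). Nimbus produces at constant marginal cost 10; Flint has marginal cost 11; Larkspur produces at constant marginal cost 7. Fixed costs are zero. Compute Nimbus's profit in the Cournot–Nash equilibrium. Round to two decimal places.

Nimbus's profit: π_N = (75 - 4Q)q_N - (10q_N). Setting ∂π_N/∂q_N = 0: 65 - 8q_N - 4(q_F + q_L) = 0.
Flint's profit: π_F = (75 - 4Q)q_F - (11q_F). Setting ∂π_F/∂q_F = 0: 64 - 8q_F - 4(q_N + q_L) = 0.
Larkspur's profit: π_L = (75 - 4Q)q_L - (7q_L). Setting ∂π_L/∂q_L = 0: 68 - 8q_L - 4(q_N + q_F) = 0.
Adding the 3 conditions: 197 − 8Q − 8Q = 0, i.e. Q = 197/16.
Back-substituting: q_N = (65 − 197/4)/4 = 63/16, q_F = (64 − 197/4)/4 = 59/16, q_L = (68 − 197/4)/4 = 75/16.
Price P = 75 - 4·(197/16) = 103/4.
Nimbus's profit: (103/4 - 10)·(63/16) = 62.0156.

62.02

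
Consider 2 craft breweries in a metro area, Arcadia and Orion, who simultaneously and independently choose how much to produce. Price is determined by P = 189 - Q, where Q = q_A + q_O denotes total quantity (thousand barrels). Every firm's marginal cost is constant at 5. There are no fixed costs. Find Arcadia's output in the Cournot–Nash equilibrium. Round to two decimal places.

A representative firm's profit is π_i = q_i(189 - Q) - 5q_i.
First-order condition (treating rivals' output as given): 184 - 2q_i - q_j = 0.
With identical firms every q_j equals q_i, so q_j = q_i and 184 = 3q_i, giving q_i = 184/3.

61.33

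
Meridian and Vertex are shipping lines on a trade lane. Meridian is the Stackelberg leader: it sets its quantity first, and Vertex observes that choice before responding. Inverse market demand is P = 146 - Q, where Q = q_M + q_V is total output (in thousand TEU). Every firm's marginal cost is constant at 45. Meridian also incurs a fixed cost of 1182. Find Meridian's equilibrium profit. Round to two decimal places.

Solve by backward induction. Given q_M, the follower Vertex maximises π_V = (146 - q_M - q_V)q_V - 45q_V.
Follower FOC: 101 - q_M - 2q_V = 0, so q_V(q_M) = (101 - q_M)/2.
The leader anticipates this reaction. Substituting into P = 146 - Q gives P = 191/2 - (1/2)q_M, so π_M = (191/2 - (1/2)q_M)q_M - 45q_M.
Maximising: ∂π_M/∂q_M = 101/2 - q_M = 0, giving q_M = 101/2.
Then q_V = (101 - 101/2)/2 = 101/4.
Price P = 146 - 303/4 = 281/4.
Meridian's profit: (281/4 - 45)·(101/2) - 1182 = 745/8.

93.13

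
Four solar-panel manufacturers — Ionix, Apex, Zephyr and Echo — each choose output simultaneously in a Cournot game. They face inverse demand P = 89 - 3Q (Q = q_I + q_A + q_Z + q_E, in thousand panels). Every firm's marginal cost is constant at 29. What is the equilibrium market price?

41

Each firm earns π_i = (89 - 3Q)q_i - 29q_i.
Setting ∂π_i/∂q_i = 0 with rivals' quantities fixed: 60 - 6q_i - 3·Σ_{j≠i} q_j = 0.
By symmetry each firm produces the same amount; substituting Σ_{j≠i} q_j = 3q_i yields q_i = 60/15 = 4.
Total output Q = 16, so price P = 89 - 3·16 = 41.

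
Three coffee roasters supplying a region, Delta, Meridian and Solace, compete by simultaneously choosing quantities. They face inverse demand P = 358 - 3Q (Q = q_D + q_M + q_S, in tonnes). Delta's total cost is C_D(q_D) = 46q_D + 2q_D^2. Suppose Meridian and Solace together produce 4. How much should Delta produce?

With rivals' combined output fixed at 4, Delta's profit is π_D = (358 - 3·4 - 3q_D)q_D - (46q_D + 2q_D²) = (346 - 3q_D)q_D - (46q_D + 2q_D²).
∂π_D/∂q_D = 300 - 10q_D = 0, so q_D = 30.

30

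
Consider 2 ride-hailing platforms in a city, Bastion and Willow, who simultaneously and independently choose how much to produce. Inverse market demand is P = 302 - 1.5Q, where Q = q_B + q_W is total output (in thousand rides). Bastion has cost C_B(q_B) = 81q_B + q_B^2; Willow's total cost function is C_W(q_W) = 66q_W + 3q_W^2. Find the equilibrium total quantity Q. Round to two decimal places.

58.09

Bastion's profit: π_B = (302 - 1.5Q)q_B - (81q_B + q_B²). Setting ∂π_B/∂q_B = 0: 221 - 5q_B - (3/2)(q_W) = 0.
Willow's first-order condition: 236 - 9q_W - (3/2)(q_B) = 0.
Rearranging gives the reaction functions q_B = (221 - (3/2)q_W)/5 and q_W = (236 - (3/2)q_B)/9.
Solving the pair: q_B = 38.2456, q_W = 19.8480.
Total output Q = 38.2456 + 19.8480 = 58.0936.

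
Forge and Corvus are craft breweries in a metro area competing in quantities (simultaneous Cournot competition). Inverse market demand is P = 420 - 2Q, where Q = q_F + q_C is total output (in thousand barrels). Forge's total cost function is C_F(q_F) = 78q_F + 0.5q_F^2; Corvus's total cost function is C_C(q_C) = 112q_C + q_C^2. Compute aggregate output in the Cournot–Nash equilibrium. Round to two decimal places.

Forge's profit: π_F = (420 - 2Q)q_F - (78q_F + (1/2)q_F²). Setting ∂π_F/∂q_F = 0: 342 - 5q_F - 2(q_C) = 0.
Corvus's first-order condition: 308 - 6q_C - 2(q_F) = 0.
Best responses: q_F = (342 - 2q_C)/5, q_C = (308 - 2q_F)/6.
Solving the pair: q_F = 718/13, q_C = 428/13.
Total output Q = 718/13 + 428/13 = 1146/13.

88.15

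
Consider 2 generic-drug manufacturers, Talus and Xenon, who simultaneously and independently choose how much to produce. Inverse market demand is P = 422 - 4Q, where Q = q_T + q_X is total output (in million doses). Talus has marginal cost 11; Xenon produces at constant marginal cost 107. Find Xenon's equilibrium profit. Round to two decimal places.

1332.25

Talus's profit: π_T = (422 - 4Q)q_T - (11q_T). Setting ∂π_T/∂q_T = 0: 411 - 8q_T - 4(q_X) = 0.
Xenon's first-order condition: 315 - 8q_X - 4(q_T) = 0.
Best responses: q_T = (411 - 4q_X)/8, q_X = (315 - 4q_T)/8.
Solving the pair: q_T = 169/4, q_X = 73/4.
Price P = 422 - 4·(121/2) = 180.
Xenon's profit: (180 - 107)·(73/4) = 1332.2500.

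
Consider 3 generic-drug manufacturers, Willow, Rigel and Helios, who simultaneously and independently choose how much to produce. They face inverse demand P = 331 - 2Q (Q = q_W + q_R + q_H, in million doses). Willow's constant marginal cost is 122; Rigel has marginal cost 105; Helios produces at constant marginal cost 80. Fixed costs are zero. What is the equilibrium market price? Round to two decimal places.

Willow's profit: π_W = (331 - 2Q)q_W - (122q_W). Setting ∂π_W/∂q_W = 0: 209 - 4q_W - 2(q_R + q_H) = 0.
Rigel's profit: π_R = (331 - 2Q)q_R - (105q_R). Setting ∂π_R/∂q_R = 0: 226 - 4q_R - 2(q_W + q_H) = 0.
Helios's first-order condition: 251 - 4q_H - 2(q_W + q_R) = 0.
Summing all 3 equations gives 686 − 8Q = 0, hence Q = 343/4.
Back-substituting: q_W = (209 − 343/2)/2 = 75/4, q_R = (226 − 343/2)/2 = 109/4, q_H = (251 − 343/2)/2 = 159/4.
Total output Q = 343/4, so price P = 331 - 2·(343/4) = 319/2.

159.50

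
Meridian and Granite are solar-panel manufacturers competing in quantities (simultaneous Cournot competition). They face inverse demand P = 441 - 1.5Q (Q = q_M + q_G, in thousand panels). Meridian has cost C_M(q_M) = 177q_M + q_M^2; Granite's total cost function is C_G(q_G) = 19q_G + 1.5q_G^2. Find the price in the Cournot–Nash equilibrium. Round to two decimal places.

296.95

Meridian's profit: π_M = (441 - 1.5Q)q_M - (177q_M + q_M²). Setting ∂π_M/∂q_M = 0: 264 - 5q_M - (3/2)(q_G) = 0.
Granite's first-order condition: 422 - 6q_G - (3/2)(q_M) = 0.
Best responses: q_M = (264 - (3/2)q_G)/5, q_G = (422 - (3/2)q_M)/6.
Substituting one into the other gives q_M = 1268/37 and q_G = 61.7658.
Total output Q = 96.0360, so price P = 441 - (3/2)·96.0360 = 296.9459.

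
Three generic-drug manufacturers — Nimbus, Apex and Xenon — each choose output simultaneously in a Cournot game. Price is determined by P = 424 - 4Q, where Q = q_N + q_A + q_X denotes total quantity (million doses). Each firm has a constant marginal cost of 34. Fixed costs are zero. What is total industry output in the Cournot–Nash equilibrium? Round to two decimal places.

73.13

A representative firm's profit is π_i = q_i(424 - 4Q) - 34q_i.
Setting ∂π_i/∂q_i = 0 with rivals' quantities fixed: 390 - 8q_i - 4·Σ_{j≠i} q_j = 0.
With identical firms every q_j equals q_i, so Σ_{j≠i} q_j = 2q_i and 390 = 16q_i, giving q_i = 195/8.
Total output Q = 195/8 + 195/8 + 195/8 = 585/8.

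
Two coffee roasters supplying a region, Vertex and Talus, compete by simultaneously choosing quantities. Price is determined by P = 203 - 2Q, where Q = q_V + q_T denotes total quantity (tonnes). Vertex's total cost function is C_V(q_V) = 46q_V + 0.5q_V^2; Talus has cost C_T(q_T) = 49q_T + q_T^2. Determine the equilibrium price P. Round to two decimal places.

Vertex's profit: π_V = (203 - 2Q)q_V - (46q_V + (1/2)q_V²). Setting ∂π_V/∂q_V = 0: 157 - 5q_V - 2(q_T) = 0.
Talus's first-order condition: 154 - 6q_T - 2(q_V) = 0.
Best responses: q_V = (157 - 2q_T)/5, q_T = (154 - 2q_V)/6.
Solving the pair: q_V = 317/13, q_T = 228/13.
Total output Q = 545/13, so price P = 203 - 2·(545/13) = 1549/13.

119.15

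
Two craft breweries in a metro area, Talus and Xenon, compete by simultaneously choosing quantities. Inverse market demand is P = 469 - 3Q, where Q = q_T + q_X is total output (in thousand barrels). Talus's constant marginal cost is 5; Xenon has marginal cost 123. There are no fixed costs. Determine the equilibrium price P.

199

Talus's profit: π_T = (469 - 3Q)q_T - (5q_T). Setting ∂π_T/∂q_T = 0: 464 - 6q_T - 3(q_X) = 0.
Xenon's profit: π_X = (469 - 3Q)q_X - (123q_X). Setting ∂π_X/∂q_X = 0: 346 - 6q_X - 3(q_T) = 0.
Best responses: q_T = (464 - 3q_X)/6, q_X = (346 - 3q_T)/6.
Substituting one into the other gives q_T = 194/3 and q_X = 76/3.
Total output Q = 90, so price P = 469 - 3·90 = 199.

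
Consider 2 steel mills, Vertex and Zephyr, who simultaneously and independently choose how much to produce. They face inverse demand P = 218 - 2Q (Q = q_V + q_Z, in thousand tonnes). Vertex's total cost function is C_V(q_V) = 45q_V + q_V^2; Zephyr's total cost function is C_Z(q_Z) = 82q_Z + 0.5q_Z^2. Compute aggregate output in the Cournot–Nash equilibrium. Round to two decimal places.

Vertex's profit: π_V = (218 - 2Q)q_V - (45q_V + q_V²). Setting ∂π_V/∂q_V = 0: 173 - 6q_V - 2(q_Z) = 0.
Zephyr's first-order condition: 136 - 5q_Z - 2(q_V) = 0.
So q_V = (173 - 2q_Z)/6 and q_Z = (136 - 2q_V)/5.
Solving the pair: q_V = 593/26, q_Z = 235/13.
Total output Q = 593/26 + 235/13 = 1063/26.

40.88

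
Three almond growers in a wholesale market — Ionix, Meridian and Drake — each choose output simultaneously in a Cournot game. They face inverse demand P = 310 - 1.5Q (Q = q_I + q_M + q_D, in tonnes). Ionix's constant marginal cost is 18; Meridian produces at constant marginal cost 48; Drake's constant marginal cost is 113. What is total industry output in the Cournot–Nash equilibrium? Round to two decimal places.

Ionix's profit: π_I = (310 - 1.5Q)q_I - (18q_I). Setting ∂π_I/∂q_I = 0: 292 - 3q_I - (3/2)(q_M + q_D) = 0.
Meridian's first-order condition: 262 - 3q_M - (3/2)(q_I + q_D) = 0.
Drake's profit: π_D = (310 - 1.5Q)q_D - (113q_D). Setting ∂π_D/∂q_D = 0: 197 - 3q_D - (3/2)(q_I + q_M) = 0.
Adding the 3 conditions: 751 − 3Q − 3Q = 0, i.e. Q = 751/6.
Back-substituting: q_I = (292 − 751/4)/(3/2) = 139/2, q_M = (262 − 751/4)/(3/2) = 99/2, q_D = (197 − 751/4)/(3/2) = 37/6.
Total output Q = 139/2 + 99/2 + 37/6 = 751/6.

125.17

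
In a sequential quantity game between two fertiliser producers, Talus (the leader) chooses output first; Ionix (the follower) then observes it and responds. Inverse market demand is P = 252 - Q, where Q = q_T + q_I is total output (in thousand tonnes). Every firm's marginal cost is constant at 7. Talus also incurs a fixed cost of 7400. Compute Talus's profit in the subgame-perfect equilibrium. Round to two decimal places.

103.13

The follower Ionix best-responds to any q_T: π_I = (252 - Q)q_I - 7q_I.
∂π_I/∂q_I = 245 - q_T - 2q_I = 0 gives the reaction function q_I = (245 - q_T)/2.
Talus substitutes q_I(q_T) into its own profit: π_T = q_T(252 - q_T - (245 - q_T)/2) - 7q_T = (259/2 - (1/2)q_T)q_T - 7q_T.
Leader FOC: 245/2 - q_T = 0, so q_T = 245/2.
Then q_I = (245 - 245/2)/2 = 245/4.
Price P = 252 - 735/4 = 273/4.
Talus's profit: (273/4 - 7)·(245/2) - 7400 = 825/8.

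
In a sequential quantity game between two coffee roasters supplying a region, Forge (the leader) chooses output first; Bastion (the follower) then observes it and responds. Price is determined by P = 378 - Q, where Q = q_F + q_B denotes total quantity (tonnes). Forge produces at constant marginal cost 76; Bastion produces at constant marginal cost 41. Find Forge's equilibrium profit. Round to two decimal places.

The follower Bastion best-responds to any q_F: π_B = (378 - Q)q_B - 41q_B.
∂π_B/∂q_B = 337 - q_F - 2q_B = 0 gives the reaction function q_B = (337 - q_F)/2.
The leader anticipates this reaction. Substituting into P = 378 - Q gives P = 419/2 - (1/2)q_F, so π_F = (419/2 - (1/2)q_F)q_F - 76q_F.
The leader's first-order condition 267/2 - q_F = 0 yields q_F = 267/2.
Then q_B = (337 - 267/2)/2 = 407/4.
Price P = 378 - 941/4 = 571/4.
Forge's profit: (571/4 - 76)·(267/2) = 8911.1250.

8911.13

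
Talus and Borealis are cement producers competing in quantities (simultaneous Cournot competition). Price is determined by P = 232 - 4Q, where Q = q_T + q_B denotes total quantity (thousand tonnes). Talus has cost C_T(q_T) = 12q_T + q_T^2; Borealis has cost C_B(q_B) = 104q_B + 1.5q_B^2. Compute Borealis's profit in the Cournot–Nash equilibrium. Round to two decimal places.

99.59

Talus's profit: π_T = (232 - 4Q)q_T - (12q_T + q_T²). Setting ∂π_T/∂q_T = 0: 220 - 10q_T - 4(q_B) = 0.
Borealis's profit: π_B = (232 - 4Q)q_B - (104q_B + (3/2)q_B²). Setting ∂π_B/∂q_B = 0: 128 - 11q_B - 4(q_T) = 0.
So q_T = (220 - 4q_B)/10 and q_B = (128 - 4q_T)/11.
Solving the pair: q_T = 954/47, q_B = 200/47.
Price P = 232 - 4·(1154/47) = 133.7872.
Borealis's profit: 133.7872·(200/47) - 104·(200/47) - (3/2)(200/47)² = 99.5926.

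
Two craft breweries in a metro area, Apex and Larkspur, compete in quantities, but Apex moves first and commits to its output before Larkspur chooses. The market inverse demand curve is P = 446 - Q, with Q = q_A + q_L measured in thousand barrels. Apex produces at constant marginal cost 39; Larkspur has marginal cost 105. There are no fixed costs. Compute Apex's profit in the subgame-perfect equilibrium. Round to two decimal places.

Solve by backward induction. Given q_A, the follower Larkspur maximises π_L = (446 - q_A - q_L)q_L - 105q_L.
∂π_L/∂q_L = 341 - q_A - 2q_L = 0 gives the reaction function q_L = (341 - q_A)/2.
Apex substitutes q_L(q_A) into its own profit: π_A = q_A(446 - q_A - (341 - q_A)/2) - 39q_A = (551/2 - (1/2)q_A)q_A - 39q_A.
Leader FOC: 473/2 - q_A = 0, so q_A = 473/2.
Then q_L = (341 - 473/2)/2 = 209/4.
Price P = 446 - 1155/4 = 629/4.
Apex's profit: (629/4 - 39)·(473/2) = 27966.1250.

27966.13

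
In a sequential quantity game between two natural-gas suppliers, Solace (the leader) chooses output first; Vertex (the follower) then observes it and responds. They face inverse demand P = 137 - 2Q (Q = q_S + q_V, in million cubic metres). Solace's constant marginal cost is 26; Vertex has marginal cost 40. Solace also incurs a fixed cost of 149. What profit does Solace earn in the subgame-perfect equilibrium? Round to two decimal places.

Solve by backward induction. Given q_S, the follower Vertex maximises π_V = (137 - 2q_S - 2q_V)q_V - 40q_V.
Follower FOC: 97 - 2q_S - 4q_V = 0, so q_V(q_S) = (97 - 2q_S)/4.
Solace substitutes q_V(q_S) into its own profit: π_S = q_S(137 - 2q_S - (97 - 2q_S)/2) - 26q_S = (177/2 - q_S)q_S - 26q_S.
Maximising: ∂π_S/∂q_S = 125/2 - 2q_S = 0, giving q_S = 125/4.
Then q_V = (97 - 2·(125/4))/4 = 69/8.
Price P = 137 - 2·(319/8) = 229/4.
Solace's profit: (229/4 - 26)·(125/4) - 149 = 827.5625.

827.56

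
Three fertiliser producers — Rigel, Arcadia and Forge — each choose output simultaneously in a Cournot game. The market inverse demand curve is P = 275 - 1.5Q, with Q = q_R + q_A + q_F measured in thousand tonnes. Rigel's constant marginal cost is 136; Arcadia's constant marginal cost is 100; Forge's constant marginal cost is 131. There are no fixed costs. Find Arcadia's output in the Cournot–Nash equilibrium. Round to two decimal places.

Rigel's profit: π_R = (275 - 1.5Q)q_R - (136q_R). Setting ∂π_R/∂q_R = 0: 139 - 3q_R - (3/2)(q_A + q_F) = 0.
Arcadia's first-order condition: 175 - 3q_A - (3/2)(q_R + q_F) = 0.
Forge's profit: π_F = (275 - 1.5Q)q_F - (131q_F). Setting ∂π_F/∂q_F = 0: 144 - 3q_F - (3/2)(q_R + q_A) = 0.
Summing all 3 equations gives 458 − 6Q = 0, hence Q = 229/3.
Back-substituting: q_R = (139 − 229/2)/(3/2) = 49/3, q_A = (175 − 229/2)/(3/2) = 121/3, q_F = (144 − 229/2)/(3/2) = 59/3.

40.33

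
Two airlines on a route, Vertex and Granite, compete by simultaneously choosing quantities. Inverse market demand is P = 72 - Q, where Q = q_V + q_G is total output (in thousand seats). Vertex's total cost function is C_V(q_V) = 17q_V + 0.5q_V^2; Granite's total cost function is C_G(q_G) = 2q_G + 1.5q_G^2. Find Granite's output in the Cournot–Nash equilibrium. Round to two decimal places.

11.07

Vertex's profit: π_V = (72 - Q)q_V - (17q_V + (1/2)q_V²). Setting ∂π_V/∂q_V = 0: 55 - 3q_V - (q_G) = 0.
Granite's profit: π_G = (72 - Q)q_G - (2q_G + (3/2)q_G²). Setting ∂π_G/∂q_G = 0: 70 - 5q_G - (q_V) = 0.
So q_V = (55 - q_G)/3 and q_G = (70 - q_V)/5.
Substituting one into the other gives q_V = 205/14 and q_G = 155/14.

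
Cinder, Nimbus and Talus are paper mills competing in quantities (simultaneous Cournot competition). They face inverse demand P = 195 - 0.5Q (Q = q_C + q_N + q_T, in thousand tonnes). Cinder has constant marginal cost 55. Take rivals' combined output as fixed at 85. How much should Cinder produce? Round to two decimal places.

97.50

With rivals' combined output fixed at 85, Cinder's profit is π_C = (195 - (1/2)·85 - (1/2)q_C)q_C - (55q_C) = (305/2 - (1/2)q_C)q_C - (55q_C).
∂π_C/∂q_C = 195/2 - q_C = 0, so q_C = 195/2.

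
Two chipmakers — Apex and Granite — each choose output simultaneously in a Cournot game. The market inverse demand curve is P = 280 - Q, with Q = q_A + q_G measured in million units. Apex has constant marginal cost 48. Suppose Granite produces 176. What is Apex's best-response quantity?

With the rival's output fixed at 176, Apex's profit is π_A = (280 - 176 - q_A)q_A - (48q_A) = (104 - q_A)q_A - (48q_A).
∂π_A/∂q_A = 56 - 2q_A = 0, so q_A = 28.

28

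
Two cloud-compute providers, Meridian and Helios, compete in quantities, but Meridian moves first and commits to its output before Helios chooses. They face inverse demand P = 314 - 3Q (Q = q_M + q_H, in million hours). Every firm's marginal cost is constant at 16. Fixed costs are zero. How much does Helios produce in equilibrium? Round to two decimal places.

The follower Helios best-responds to any q_M: π_H = (314 - 3Q)q_H - 16q_H.
∂π_H/∂q_H = 298 - 3q_M - 6q_H = 0 gives the reaction function q_H = (298 - 3q_M)/6.
Meridian substitutes q_H(q_M) into its own profit: π_M = q_M(314 - 3q_M - (298 - 3q_M)/2) - 16q_M = (165 - (3/2)q_M)q_M - 16q_M.
The leader's first-order condition 149 - 3q_M = 0 yields q_M = 149/3.
Then q_H = (298 - 3·(149/3))/6 = 149/6.

24.83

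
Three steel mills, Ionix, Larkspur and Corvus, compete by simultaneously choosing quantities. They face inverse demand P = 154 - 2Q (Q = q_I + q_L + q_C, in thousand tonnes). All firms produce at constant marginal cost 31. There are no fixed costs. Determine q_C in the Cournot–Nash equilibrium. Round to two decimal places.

15.38

Each firm earns π_i = (154 - 2Q)q_i - 31q_i.
Setting ∂π_i/∂q_i = 0 with rivals' quantities fixed: 123 - 4q_i - 2·Σ_{j≠i} q_j = 0.
By symmetry each firm produces the same amount; substituting Σ_{j≠i} q_j = 2q_i yields q_i = 123/8.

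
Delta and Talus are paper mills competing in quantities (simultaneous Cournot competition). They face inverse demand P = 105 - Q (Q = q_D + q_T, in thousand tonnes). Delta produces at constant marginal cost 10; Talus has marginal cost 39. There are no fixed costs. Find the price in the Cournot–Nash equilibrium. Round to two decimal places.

Delta's profit: π_D = (105 - Q)q_D - (10q_D). Setting ∂π_D/∂q_D = 0: 95 - 2q_D - (q_T) = 0.
Talus's profit: π_T = (105 - Q)q_T - (39q_T). Setting ∂π_T/∂q_T = 0: 66 - 2q_T - (q_D) = 0.
Rearranging gives the reaction functions q_D = (95 - q_T)/2 and q_T = (66 - q_D)/2.
Substituting one into the other gives q_D = 124/3 and q_T = 37/3.
Total output Q = 161/3, so price P = 105 - 161/3 = 154/3.

51.33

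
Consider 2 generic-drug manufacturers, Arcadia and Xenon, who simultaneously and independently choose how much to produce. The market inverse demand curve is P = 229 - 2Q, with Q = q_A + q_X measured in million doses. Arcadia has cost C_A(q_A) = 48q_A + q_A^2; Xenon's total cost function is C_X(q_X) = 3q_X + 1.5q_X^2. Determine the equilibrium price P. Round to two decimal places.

Arcadia's profit: π_A = (229 - 2Q)q_A - (48q_A + q_A²). Setting ∂π_A/∂q_A = 0: 181 - 6q_A - 2(q_X) = 0.
Xenon's first-order condition: 226 - 7q_X - 2(q_A) = 0.
Rearranging gives the reaction functions q_A = (181 - 2q_X)/6 and q_X = (226 - 2q_A)/7.
Substituting one into the other gives q_A = 815/38 and q_X = 497/19.
Total output Q = 1809/38, so price P = 229 - 2·(1809/38) = 133.7895.

133.79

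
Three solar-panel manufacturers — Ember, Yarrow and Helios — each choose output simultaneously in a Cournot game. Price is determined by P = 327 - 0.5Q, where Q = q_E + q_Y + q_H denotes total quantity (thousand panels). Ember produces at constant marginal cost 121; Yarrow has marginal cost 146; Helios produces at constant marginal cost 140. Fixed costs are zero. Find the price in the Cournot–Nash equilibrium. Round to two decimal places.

Ember's profit: π_E = (327 - 0.5Q)q_E - (121q_E). Setting ∂π_E/∂q_E = 0: 206 - q_E - (1/2)(q_Y + q_H) = 0.
Yarrow's profit: π_Y = (327 - 0.5Q)q_Y - (146q_Y). Setting ∂π_Y/∂q_Y = 0: 181 - q_Y - (1/2)(q_E + q_H) = 0.
Helios's profit: π_H = (327 - 0.5Q)q_H - (140q_H). Setting ∂π_H/∂q_H = 0: 187 - q_H - (1/2)(q_E + q_Y) = 0.
Adding the 3 first-order conditions: 574 − 2Q = 0, so Q = 287.
Back-substituting: q_E = (206 − 287/2)/(1/2) = 125, q_Y = (181 − 287/2)/(1/2) = 75, q_H = (187 − 287/2)/(1/2) = 87.
Total output Q = 287, so price P = 327 - (1/2)·287 = 367/2.

183.50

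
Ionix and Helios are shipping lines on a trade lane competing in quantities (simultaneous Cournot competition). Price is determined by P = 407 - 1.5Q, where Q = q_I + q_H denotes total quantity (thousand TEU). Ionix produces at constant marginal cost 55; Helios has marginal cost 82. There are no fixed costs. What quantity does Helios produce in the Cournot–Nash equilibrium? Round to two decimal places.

66.22

Ionix's profit: π_I = (407 - 1.5Q)q_I - (55q_I). Setting ∂π_I/∂q_I = 0: 352 - 3q_I - (3/2)(q_H) = 0.
Helios's first-order condition: 325 - 3q_H - (3/2)(q_I) = 0.
Best responses: q_I = (352 - (3/2)q_H)/3, q_H = (325 - (3/2)q_I)/3.
Substituting one into the other gives q_I = 758/9 and q_H = 596/9.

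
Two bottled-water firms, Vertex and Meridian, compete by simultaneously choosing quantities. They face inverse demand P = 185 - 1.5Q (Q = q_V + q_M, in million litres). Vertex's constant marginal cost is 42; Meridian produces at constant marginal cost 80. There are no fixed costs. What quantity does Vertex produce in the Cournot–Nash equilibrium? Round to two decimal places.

Vertex's profit: π_V = (185 - 1.5Q)q_V - (42q_V). Setting ∂π_V/∂q_V = 0: 143 - 3q_V - (3/2)(q_M) = 0.
Meridian's first-order condition: 105 - 3q_M - (3/2)(q_V) = 0.
So q_V = (143 - (3/2)q_M)/3 and q_M = (105 - (3/2)q_V)/3.
Solving the pair: q_V = 362/9, q_M = 134/9.

40.22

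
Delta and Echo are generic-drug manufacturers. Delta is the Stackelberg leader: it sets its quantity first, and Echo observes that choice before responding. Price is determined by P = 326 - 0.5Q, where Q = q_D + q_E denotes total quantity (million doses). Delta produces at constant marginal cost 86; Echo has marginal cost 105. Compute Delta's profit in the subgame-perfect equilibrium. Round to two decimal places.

Solve by backward induction. Given q_D, the follower Echo maximises π_E = (326 - (1/2)q_D - (1/2)q_E)q_E - 105q_E.
Setting the follower's marginal profit to zero, 221 - (1/2)q_D - q_E = 0, i.e. q_E = (221 - (1/2)q_D).
Delta substitutes q_E(q_D) into its own profit: π_D = q_D(326 - (1/2)q_D - (221 - (1/2)q_D)/2) - 86q_D = (431/2 - (1/4)q_D)q_D - 86q_D.
Leader FOC: 259/2 - (1/2)q_D = 0, so q_D = 259.
Then q_E = (221 - (1/2)·259) = 183/2.
Price P = 326 - (1/2)·(701/2) = 603/4.
Delta's profit: (603/4 - 86)·259 = 16770.2500.

16770.25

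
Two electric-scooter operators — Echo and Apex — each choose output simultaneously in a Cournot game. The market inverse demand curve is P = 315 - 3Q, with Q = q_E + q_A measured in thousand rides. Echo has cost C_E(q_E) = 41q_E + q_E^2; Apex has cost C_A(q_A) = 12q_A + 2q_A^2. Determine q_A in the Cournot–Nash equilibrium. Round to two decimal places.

Echo's profit: π_E = (315 - 3Q)q_E - (41q_E + q_E²). Setting ∂π_E/∂q_E = 0: 274 - 8q_E - 3(q_A) = 0.
Apex's first-order condition: 303 - 10q_A - 3(q_E) = 0.
Rearranging gives the reaction functions q_E = (274 - 3q_A)/8 and q_A = (303 - 3q_E)/10.
Substituting one into the other gives q_E = 1831/71 and q_A = 1602/71.

22.56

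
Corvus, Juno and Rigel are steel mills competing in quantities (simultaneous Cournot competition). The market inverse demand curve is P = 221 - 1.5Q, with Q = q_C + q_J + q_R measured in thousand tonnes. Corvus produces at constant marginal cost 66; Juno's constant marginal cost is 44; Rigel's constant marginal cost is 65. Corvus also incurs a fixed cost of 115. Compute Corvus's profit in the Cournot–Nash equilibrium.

611

Corvus's profit: π_C = (221 - 1.5Q)q_C - (66q_C). Setting ∂π_C/∂q_C = 0: 155 - 3q_C - (3/2)(q_J + q_R) = 0.
Juno's first-order condition: 177 - 3q_J - (3/2)(q_C + q_R) = 0.
Rigel's first-order condition: 156 - 3q_R - (3/2)(q_C + q_J) = 0.
Adding the 3 first-order conditions: 488 − 6Q = 0, so Q = 244/3.
Back-substituting: q_C = (155 − 122)/(3/2) = 22, q_J = (177 − 122)/(3/2) = 110/3, q_R = (156 − 122)/(3/2) = 68/3.
Price P = 221 - (3/2)·(244/3) = 99.
Corvus's profit: (99 - 66)·22 - 115 = 611.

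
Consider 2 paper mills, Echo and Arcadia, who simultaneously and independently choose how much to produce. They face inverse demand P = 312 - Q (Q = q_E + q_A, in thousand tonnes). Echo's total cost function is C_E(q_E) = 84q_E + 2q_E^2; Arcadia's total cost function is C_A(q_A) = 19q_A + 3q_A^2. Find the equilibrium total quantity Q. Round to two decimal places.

65.13

Echo's profit: π_E = (312 - Q)q_E - (84q_E + 2q_E²). Setting ∂π_E/∂q_E = 0: 228 - 6q_E - (q_A) = 0.
Arcadia's first-order condition: 293 - 8q_A - (q_E) = 0.
So q_E = (228 - q_A)/6 and q_A = (293 - q_E)/8.
Solving the pair: q_E = 1531/47, q_A = 1530/47.
Total output Q = 1531/47 + 1530/47 = 65.1277.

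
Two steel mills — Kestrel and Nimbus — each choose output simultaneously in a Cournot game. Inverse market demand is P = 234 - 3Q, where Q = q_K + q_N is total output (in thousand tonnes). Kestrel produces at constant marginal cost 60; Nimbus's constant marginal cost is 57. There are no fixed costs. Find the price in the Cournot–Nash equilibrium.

117

Kestrel's profit: π_K = (234 - 3Q)q_K - (60q_K). Setting ∂π_K/∂q_K = 0: 174 - 6q_K - 3(q_N) = 0.
Nimbus's first-order condition: 177 - 6q_N - 3(q_K) = 0.
Rearranging gives the reaction functions q_K = (174 - 3q_N)/6 and q_N = (177 - 3q_K)/6.
Solving the pair: q_K = 19, q_N = 20.
Total output Q = 39, so price P = 234 - 3·39 = 117.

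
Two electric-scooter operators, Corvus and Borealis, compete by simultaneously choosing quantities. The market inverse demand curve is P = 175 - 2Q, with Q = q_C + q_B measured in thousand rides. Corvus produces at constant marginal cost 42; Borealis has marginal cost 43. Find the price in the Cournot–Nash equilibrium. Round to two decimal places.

86.67

Corvus's profit: π_C = (175 - 2Q)q_C - (42q_C). Setting ∂π_C/∂q_C = 0: 133 - 4q_C - 2(q_B) = 0.
Borealis's profit: π_B = (175 - 2Q)q_B - (43q_B). Setting ∂π_B/∂q_B = 0: 132 - 4q_B - 2(q_C) = 0.
Best responses: q_C = (133 - 2q_B)/4, q_B = (132 - 2q_C)/4.
Substituting one into the other gives q_C = 67/3 and q_B = 131/6.
Total output Q = 265/6, so price P = 175 - 2·(265/6) = 260/3.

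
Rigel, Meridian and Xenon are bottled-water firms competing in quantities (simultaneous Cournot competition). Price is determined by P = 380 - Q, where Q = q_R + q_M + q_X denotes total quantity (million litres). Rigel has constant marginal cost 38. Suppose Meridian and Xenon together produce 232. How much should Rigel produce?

55

With rivals' combined output fixed at 232, Rigel's profit is π_R = (380 - 232 - q_R)q_R - (38q_R) = (148 - q_R)q_R - (38q_R).
∂π_R/∂q_R = 110 - 2q_R = 0, so q_R = 55.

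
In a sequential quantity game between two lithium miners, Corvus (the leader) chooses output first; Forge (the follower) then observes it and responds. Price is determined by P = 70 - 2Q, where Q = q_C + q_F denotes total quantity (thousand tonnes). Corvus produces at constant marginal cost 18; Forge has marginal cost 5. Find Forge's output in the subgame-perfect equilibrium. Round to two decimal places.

11.38

Solve by backward induction. Given q_C, the follower Forge maximises π_F = (70 - 2q_C - 2q_F)q_F - 5q_F.
Follower FOC: 65 - 2q_C - 4q_F = 0, so q_F(q_C) = (65 - 2q_C)/4.
The leader anticipates this reaction. Substituting into P = 70 - 2Q gives P = 75/2 - q_C, so π_C = (75/2 - q_C)q_C - 18q_C.
Leader FOC: 39/2 - 2q_C = 0, so q_C = 39/4.
Then q_F = (65 - 2·(39/4))/4 = 91/8.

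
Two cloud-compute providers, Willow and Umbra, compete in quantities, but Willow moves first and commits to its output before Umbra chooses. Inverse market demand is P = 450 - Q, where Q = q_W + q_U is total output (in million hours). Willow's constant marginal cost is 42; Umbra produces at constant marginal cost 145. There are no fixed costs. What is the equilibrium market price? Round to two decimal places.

169.75

Solve by backward induction. Given q_W, the follower Umbra maximises π_U = (450 - q_W - q_U)q_U - 145q_U.
Follower FOC: 305 - q_W - 2q_U = 0, so q_U(q_W) = (305 - q_W)/2.
Willow substitutes q_U(q_W) into its own profit: π_W = q_W(450 - q_W - (305 - q_W)/2) - 42q_W = (595/2 - (1/2)q_W)q_W - 42q_W.
Leader FOC: 511/2 - q_W = 0, so q_W = 511/2.
Then q_U = (305 - 511/2)/2 = 99/4.
Total output Q = 1121/4, so price P = 450 - 1121/4 = 679/4.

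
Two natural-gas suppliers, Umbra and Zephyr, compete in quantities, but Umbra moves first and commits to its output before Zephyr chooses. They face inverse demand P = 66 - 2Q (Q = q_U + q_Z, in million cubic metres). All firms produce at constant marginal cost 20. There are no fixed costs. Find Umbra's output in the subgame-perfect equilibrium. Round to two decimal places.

Solve by backward induction. Given q_U, the follower Zephyr maximises π_Z = (66 - 2q_U - 2q_Z)q_Z - 20q_Z.
Setting the follower's marginal profit to zero, 46 - 2q_U - 4q_Z = 0, i.e. q_Z = (46 - 2q_U)/4.
Umbra substitutes q_Z(q_U) into its own profit: π_U = q_U(66 - 2q_U - (46 - 2q_U)/2) - 20q_U = (43 - q_U)q_U - 20q_U.
Maximising: ∂π_U/∂q_U = 23 - 2q_U = 0, giving q_U = 23/2.
Then q_Z = (46 - 2·(23/2))/4 = 23/4.

11.50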